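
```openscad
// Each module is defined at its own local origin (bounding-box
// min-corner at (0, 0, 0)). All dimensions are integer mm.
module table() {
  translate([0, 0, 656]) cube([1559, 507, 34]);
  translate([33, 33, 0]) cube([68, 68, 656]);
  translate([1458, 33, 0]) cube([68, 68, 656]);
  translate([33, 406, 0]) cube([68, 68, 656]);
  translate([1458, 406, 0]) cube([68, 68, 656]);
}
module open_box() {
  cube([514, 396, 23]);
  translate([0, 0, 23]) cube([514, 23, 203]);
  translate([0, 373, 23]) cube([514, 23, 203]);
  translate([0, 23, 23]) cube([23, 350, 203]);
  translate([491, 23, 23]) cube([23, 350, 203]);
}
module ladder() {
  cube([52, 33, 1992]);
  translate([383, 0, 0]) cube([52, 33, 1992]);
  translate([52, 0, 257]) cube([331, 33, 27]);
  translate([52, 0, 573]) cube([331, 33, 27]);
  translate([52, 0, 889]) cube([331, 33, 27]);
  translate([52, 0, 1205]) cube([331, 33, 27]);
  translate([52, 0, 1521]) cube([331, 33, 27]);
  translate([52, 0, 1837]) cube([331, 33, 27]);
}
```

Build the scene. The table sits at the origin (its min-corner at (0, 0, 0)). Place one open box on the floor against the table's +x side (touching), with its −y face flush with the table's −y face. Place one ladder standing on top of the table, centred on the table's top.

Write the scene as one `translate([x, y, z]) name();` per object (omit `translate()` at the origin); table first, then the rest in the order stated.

table();
translate([1559, 0, 0]) open_box();
translate([562, 237, 690]) ladder();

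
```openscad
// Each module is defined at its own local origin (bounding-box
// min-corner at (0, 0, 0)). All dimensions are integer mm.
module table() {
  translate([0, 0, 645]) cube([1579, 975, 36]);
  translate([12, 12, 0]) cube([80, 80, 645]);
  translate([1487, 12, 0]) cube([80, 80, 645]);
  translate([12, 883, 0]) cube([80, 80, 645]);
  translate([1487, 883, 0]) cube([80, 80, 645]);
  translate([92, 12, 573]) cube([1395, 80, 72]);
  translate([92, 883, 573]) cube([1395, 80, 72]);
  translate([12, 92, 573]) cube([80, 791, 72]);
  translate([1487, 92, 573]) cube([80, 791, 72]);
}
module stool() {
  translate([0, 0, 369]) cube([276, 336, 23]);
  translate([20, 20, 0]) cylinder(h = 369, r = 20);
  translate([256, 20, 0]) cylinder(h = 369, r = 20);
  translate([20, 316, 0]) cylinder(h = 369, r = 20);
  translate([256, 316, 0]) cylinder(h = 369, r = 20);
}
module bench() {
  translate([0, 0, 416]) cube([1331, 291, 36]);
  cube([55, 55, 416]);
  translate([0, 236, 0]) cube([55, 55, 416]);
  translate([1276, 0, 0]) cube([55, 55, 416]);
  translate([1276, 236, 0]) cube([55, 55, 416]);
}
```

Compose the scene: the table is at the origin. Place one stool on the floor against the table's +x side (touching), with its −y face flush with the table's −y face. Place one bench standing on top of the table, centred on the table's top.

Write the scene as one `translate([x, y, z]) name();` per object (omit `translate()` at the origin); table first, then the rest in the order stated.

table();
translate([1579, 0, 0]) stool();
translate([124, 342, 681]) bench();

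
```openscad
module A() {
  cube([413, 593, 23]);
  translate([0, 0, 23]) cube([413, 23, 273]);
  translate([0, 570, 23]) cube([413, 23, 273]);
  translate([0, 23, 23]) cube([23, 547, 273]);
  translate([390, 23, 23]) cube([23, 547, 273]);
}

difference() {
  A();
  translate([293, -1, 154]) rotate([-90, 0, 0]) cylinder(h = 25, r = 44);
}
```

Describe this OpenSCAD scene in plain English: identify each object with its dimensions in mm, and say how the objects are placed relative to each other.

A is an open storage box with external size 413×593×296 mm and wall thickness 23 mm (the base is also 23 mm thick). The base covers the whole footprint; the four walls stand on the base, with the y-facing walls full-width and the x-facing walls fitting between their inner faces.

The open box has a circular hole of radius 44 mm through its front wall, centred at (x = 293, z = 154).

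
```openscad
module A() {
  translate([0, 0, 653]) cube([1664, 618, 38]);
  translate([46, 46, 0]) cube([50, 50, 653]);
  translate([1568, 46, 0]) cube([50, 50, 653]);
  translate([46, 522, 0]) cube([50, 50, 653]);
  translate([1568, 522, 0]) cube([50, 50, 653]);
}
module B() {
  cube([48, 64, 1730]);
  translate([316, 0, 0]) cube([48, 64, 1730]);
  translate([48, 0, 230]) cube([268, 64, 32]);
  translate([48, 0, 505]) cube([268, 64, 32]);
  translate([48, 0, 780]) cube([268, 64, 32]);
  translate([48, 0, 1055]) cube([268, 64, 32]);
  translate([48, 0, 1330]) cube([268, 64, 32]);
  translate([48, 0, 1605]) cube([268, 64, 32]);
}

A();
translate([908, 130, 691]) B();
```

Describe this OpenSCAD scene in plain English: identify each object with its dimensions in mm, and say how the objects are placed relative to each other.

A is a table with a 1664×618 mm rectangular top, 38 mm thick, top surface at z = 691 mm, supported by four 50×50 mm square legs, each inset 46 mm from the nearest pair of top edges, running from the floor.

B is a straight ladder. Two 48×64 mm vertical rails, 1730 mm tall, stand 364 mm apart (outside-to-outside) with their front faces coplanar on the −y side. 6 rungs, each 64 mm deep and 32 mm tall, span between the inner faces of the rails, front faces flush with the rails. The lowest rung's underside is at z = 230 mm and rungs are spaced 275 mm apart (underside to underside).

The ladder is on top of the table.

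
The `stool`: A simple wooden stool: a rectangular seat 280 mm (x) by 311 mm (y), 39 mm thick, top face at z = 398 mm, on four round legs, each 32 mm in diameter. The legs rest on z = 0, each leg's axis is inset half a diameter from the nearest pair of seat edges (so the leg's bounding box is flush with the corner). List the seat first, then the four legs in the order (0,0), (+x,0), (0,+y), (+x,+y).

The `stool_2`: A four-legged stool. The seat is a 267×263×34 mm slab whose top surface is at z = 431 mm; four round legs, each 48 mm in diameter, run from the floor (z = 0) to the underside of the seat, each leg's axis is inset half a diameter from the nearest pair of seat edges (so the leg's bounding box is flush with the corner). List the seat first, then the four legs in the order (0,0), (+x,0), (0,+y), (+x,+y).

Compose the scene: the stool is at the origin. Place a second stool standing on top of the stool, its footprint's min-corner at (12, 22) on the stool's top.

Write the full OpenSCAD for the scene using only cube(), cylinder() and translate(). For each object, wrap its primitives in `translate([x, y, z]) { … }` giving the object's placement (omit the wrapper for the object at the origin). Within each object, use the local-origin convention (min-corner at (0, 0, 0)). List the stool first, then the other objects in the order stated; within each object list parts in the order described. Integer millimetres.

translate([0, 0, 359]) cube([280, 311, 39]);
translate([16, 16, 0]) cylinder(h = 359, r = 16);
translate([264, 16, 0]) cylinder(h = 359, r = 16);
translate([16, 295, 0]) cylinder(h = 359, r = 16);
translate([264, 295, 0]) cylinder(h = 359, r = 16);
translate([12, 22, 398]) {
  translate([0, 0, 397]) cube([267, 263, 34]);
  translate([24, 24, 0]) cylinder(h = 397, r = 24);
  translate([243, 24, 0]) cylinder(h = 397, r = 24);
  translate([24, 239, 0]) cylinder(h = 397, r = 24);
  translate([243, 239, 0]) cylinder(h = 397, r = 24);
}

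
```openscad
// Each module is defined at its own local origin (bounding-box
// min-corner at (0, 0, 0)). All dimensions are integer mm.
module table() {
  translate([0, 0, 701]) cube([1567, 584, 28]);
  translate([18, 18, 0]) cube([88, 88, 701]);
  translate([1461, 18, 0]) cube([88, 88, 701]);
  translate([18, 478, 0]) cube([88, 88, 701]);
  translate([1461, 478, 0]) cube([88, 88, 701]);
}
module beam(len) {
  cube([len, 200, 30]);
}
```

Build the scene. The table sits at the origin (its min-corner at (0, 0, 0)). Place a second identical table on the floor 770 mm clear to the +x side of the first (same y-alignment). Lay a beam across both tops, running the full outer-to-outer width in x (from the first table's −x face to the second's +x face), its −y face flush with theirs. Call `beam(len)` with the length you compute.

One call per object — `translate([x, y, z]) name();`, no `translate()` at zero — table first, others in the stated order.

table();
translate([2337, 0, 0]) table();
translate([0, 0, 729]) beam(3904);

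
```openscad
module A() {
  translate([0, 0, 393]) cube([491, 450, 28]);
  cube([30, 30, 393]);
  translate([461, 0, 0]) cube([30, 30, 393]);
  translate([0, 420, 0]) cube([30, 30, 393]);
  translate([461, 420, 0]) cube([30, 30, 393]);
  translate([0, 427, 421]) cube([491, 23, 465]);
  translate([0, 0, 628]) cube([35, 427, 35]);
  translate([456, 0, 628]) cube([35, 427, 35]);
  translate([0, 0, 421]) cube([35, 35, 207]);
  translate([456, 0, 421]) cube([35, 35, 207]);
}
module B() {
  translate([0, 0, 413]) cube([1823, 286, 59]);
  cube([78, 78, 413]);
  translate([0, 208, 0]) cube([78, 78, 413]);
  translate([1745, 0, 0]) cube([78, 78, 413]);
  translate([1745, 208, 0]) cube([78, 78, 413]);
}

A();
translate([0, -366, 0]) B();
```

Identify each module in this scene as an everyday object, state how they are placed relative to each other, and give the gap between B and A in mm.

A is a chair. B is a bench. The bench is on the floor beside the chair on its −y side. The gap between the bench and the chair is 80 mm.

The bench's nearest face is 80 mm from the chair's −y face.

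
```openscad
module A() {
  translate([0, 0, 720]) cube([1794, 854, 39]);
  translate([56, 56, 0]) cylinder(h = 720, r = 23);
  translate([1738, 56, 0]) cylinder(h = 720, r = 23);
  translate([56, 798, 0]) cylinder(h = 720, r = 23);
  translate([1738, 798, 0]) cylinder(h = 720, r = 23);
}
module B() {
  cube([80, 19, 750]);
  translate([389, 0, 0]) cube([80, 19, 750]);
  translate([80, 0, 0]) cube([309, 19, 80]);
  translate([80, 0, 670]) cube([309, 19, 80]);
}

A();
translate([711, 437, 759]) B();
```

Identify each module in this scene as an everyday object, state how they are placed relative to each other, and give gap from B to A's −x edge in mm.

The picture frame's min-x is at 711; the table's min-x is 0; gap = 711 mm.

A is a table. B is a picture frame. The picture frame is on top of the table. The gap from the picture frame to the table's −x edge is 711 mm.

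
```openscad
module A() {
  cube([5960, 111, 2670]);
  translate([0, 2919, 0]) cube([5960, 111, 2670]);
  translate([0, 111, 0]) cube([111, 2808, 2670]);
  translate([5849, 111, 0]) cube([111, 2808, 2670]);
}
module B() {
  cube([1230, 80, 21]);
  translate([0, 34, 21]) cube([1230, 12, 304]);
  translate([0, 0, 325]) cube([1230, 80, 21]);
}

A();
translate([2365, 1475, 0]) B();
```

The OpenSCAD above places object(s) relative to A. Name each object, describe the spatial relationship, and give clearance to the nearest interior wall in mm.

A is a house frame. B is an I-beam. The I-beam sits inside the house frame, centred. The clearance to the nearest interior wall is 1364 mm.

Clearances: x = 2254, y = 1364; minimum 1364 mm.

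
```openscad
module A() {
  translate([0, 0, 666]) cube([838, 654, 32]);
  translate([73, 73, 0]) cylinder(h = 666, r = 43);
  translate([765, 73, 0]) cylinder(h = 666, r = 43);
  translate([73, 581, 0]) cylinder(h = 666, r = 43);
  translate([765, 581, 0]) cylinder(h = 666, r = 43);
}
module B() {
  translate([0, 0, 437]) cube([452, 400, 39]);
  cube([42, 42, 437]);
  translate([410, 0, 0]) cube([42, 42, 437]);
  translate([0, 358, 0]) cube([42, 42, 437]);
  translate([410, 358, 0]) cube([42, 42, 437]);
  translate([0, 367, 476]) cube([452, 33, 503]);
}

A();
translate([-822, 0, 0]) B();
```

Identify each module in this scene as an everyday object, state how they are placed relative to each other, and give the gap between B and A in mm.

A is a table. B is a chair. The chair is on the floor beside the table on its −x side. The gap between the chair and the table is 370 mm.

The chair's nearest face is 370 mm from the table's −x face.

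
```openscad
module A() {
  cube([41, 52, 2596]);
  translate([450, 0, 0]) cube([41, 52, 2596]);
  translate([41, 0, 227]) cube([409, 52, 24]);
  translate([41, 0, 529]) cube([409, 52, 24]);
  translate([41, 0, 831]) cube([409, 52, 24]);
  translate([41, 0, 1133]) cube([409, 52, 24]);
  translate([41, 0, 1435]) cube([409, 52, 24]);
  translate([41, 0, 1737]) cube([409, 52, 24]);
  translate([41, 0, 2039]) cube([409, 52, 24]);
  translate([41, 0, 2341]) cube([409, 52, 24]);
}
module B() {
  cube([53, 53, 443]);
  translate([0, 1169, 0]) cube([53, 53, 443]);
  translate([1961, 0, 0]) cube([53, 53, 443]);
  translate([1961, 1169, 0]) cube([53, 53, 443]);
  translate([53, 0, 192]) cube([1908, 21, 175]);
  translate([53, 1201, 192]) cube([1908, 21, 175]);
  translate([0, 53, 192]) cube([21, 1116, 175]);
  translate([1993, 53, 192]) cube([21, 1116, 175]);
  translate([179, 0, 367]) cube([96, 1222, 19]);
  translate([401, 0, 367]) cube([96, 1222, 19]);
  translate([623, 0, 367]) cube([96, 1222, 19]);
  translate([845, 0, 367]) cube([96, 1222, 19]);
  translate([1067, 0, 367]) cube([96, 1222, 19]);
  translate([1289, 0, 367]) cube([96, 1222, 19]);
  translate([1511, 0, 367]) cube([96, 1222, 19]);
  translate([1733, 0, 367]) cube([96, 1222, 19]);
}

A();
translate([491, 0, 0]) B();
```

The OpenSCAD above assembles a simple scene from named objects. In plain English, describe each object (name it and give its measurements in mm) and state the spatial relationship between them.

A is a straight ladder. Two 41×52 mm vertical rails, 2596 mm tall, stand 491 mm apart (outside-to-outside) with their front faces coplanar on the −y side. 8 rungs, each 52 mm deep and 24 mm tall, span between the inner faces of the rails, front faces flush with the rails. The lowest rung's underside is at z = 227 mm and rungs are spaced 302 mm apart (underside to underside).

B is a bed frame 2014 mm long (x) by 1222 mm wide (y). Four 53×53 mm corner posts, 443 mm tall, at the corners of the footprint. Four rails of 21 mm thickness and 175 mm height run between adjacent posts with their undersides at z = 192 mm, their outer faces flush with the outside of the frame (the two x-running rails run between the posts' inner faces; the two y-running rails run between the posts' inner faces). 8 slats, each 96 mm wide (x) and 19 mm thick, lie across the top of the two x-running rails, running the full 1222 mm width of the frame in y; the slats are evenly spaced along x between the inner faces of the end posts with equal gaps (rounded down to the nearest mm) at the −x end and between each pair — any rounding remainder accumulates at the +x end.

The bed frame is against the ladder's +x side, with their −y faces flush.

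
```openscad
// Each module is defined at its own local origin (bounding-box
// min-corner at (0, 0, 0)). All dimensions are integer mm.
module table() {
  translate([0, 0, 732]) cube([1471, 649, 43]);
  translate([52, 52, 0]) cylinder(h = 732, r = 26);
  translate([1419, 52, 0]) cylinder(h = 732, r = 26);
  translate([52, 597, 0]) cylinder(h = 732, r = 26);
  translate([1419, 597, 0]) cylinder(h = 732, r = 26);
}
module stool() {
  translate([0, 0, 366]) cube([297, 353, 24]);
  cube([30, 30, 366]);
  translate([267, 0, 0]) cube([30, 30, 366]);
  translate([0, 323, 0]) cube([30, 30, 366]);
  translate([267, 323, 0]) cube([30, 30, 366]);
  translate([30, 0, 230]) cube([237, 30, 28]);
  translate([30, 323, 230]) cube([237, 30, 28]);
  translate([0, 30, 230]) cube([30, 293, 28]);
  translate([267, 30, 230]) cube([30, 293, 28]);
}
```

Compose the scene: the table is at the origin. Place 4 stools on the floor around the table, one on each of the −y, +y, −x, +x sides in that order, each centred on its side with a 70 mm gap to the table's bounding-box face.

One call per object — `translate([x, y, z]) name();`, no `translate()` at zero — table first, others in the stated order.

table();
translate([587, -423, 0]) stool();
translate([587, 719, 0]) stool();
translate([-367, 148, 0]) stool();
translate([1541, 148, 0]) stool();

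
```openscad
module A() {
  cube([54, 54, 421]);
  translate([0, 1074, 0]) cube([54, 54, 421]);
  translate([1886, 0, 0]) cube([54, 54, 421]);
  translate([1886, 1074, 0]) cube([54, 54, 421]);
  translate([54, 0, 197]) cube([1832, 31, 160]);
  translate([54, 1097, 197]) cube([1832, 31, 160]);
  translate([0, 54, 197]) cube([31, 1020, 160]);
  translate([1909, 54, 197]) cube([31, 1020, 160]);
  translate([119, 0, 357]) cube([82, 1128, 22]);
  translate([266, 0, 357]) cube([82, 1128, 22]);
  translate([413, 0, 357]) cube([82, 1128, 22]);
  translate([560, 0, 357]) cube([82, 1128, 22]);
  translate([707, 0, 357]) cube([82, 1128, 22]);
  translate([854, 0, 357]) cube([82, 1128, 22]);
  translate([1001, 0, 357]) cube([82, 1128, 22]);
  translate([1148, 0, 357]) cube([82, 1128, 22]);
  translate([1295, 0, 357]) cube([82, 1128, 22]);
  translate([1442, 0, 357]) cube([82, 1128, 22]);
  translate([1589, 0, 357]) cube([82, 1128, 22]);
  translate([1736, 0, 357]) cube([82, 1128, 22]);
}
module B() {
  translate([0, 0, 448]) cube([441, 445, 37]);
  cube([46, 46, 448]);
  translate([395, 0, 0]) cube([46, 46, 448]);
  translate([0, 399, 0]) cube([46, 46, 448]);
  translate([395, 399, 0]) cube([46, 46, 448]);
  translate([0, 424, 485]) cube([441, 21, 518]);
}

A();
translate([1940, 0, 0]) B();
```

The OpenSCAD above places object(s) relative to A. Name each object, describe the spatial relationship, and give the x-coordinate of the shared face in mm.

The bed frame's +x face and the chair's −x face are both at x = 1940 mm.

A is a bed frame. B is a chair. The chair is against the bed frame's +x side, with their −y faces flush. The x-coordinate of the shared face is 1940 mm.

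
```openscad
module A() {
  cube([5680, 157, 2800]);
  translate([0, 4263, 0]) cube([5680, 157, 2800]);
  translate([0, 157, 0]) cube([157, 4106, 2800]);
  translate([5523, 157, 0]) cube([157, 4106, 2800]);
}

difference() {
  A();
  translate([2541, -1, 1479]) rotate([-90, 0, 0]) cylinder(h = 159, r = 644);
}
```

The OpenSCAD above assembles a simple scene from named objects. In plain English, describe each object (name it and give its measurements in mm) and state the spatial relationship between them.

A is the wall frame of a small rectangular building: four walls, each 2800 mm tall and 157 mm thick, enclosing a footprint 5680 mm (x) by 4420 mm (y) outside-to-outside, with no floor or roof. The front and back walls (the −y and +y sides) span the full width; the two side walls fit between them.

The house frame has a circular hole of radius 644 mm through its front wall, centred at (x = 2541, z = 1479).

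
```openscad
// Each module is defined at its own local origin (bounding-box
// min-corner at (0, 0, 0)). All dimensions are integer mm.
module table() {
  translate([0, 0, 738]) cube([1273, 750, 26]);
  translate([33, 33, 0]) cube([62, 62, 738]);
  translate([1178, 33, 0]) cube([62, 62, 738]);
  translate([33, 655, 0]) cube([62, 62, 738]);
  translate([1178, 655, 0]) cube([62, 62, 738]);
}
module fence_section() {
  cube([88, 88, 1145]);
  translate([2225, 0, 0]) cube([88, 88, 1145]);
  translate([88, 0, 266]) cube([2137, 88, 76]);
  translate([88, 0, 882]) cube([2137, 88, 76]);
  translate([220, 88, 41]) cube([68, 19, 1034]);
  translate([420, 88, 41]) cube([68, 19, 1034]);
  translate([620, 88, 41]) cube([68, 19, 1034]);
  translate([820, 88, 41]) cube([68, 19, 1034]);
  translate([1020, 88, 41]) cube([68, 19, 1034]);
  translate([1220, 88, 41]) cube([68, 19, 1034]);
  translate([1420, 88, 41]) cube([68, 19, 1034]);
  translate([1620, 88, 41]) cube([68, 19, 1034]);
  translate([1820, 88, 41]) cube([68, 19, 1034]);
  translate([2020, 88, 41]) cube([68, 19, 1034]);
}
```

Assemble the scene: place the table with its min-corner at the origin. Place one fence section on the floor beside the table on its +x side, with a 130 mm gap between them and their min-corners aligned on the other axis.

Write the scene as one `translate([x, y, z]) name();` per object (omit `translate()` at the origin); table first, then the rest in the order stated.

table();
translate([1403, 0, 0]) fence_section();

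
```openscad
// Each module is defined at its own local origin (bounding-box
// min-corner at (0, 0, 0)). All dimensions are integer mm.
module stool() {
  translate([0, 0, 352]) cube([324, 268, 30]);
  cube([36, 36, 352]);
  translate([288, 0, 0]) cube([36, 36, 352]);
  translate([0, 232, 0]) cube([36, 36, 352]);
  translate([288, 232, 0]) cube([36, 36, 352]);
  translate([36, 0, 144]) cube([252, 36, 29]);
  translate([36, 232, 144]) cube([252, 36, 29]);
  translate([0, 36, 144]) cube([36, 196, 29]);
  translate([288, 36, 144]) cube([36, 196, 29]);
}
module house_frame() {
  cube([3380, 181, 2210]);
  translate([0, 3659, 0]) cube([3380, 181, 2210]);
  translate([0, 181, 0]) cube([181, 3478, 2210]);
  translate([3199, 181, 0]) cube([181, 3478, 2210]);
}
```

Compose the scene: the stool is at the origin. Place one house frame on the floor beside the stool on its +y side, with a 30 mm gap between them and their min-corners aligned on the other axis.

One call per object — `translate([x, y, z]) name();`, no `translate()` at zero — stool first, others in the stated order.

stool();
translate([0, 298, 0]) house_frame();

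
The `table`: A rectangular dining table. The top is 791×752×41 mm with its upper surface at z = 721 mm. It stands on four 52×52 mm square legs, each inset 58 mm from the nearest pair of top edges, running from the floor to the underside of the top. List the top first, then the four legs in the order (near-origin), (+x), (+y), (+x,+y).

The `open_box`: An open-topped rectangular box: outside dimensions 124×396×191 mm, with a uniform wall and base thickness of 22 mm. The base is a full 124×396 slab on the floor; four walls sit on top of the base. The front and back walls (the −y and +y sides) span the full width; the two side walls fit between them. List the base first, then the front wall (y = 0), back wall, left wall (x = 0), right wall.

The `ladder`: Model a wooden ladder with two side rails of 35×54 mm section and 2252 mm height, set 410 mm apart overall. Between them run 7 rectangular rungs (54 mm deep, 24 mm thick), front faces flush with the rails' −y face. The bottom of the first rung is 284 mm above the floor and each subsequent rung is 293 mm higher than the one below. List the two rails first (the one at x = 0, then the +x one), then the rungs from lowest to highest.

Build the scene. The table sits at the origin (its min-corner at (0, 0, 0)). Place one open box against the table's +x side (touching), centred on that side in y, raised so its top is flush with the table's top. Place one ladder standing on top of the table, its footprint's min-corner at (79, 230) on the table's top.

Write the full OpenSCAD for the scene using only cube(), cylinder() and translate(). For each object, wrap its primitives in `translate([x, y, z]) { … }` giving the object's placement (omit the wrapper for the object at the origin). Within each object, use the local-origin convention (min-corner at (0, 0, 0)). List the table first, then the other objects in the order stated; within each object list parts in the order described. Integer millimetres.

translate([0, 0, 680]) cube([791, 752, 41]);
translate([58, 58, 0]) cube([52, 52, 680]);
translate([681, 58, 0]) cube([52, 52, 680]);
translate([58, 642, 0]) cube([52, 52, 680]);
translate([681, 642, 0]) cube([52, 52, 680]);
translate([791, 178, 530]) {
  cube([124, 396, 22]);
  translate([0, 0, 22]) cube([124, 22, 169]);
  translate([0, 374, 22]) cube([124, 22, 169]);
  translate([0, 22, 22]) cube([22, 352, 169]);
  translate([102, 22, 22]) cube([22, 352, 169]);
}
translate([79, 230, 721]) {
  cube([35, 54, 2252]);
  translate([375, 0, 0]) cube([35, 54, 2252]);
  translate([35, 0, 284]) cube([340, 54, 24]);
  translate([35, 0, 577]) cube([340, 54, 24]);
  translate([35, 0, 870]) cube([340, 54, 24]);
  translate([35, 0, 1163]) cube([340, 54, 24]);
  translate([35, 0, 1456]) cube([340, 54, 24]);
  translate([35, 0, 1749]) cube([340, 54, 24]);
  translate([35, 0, 2042]) cube([340, 54, 24]);
}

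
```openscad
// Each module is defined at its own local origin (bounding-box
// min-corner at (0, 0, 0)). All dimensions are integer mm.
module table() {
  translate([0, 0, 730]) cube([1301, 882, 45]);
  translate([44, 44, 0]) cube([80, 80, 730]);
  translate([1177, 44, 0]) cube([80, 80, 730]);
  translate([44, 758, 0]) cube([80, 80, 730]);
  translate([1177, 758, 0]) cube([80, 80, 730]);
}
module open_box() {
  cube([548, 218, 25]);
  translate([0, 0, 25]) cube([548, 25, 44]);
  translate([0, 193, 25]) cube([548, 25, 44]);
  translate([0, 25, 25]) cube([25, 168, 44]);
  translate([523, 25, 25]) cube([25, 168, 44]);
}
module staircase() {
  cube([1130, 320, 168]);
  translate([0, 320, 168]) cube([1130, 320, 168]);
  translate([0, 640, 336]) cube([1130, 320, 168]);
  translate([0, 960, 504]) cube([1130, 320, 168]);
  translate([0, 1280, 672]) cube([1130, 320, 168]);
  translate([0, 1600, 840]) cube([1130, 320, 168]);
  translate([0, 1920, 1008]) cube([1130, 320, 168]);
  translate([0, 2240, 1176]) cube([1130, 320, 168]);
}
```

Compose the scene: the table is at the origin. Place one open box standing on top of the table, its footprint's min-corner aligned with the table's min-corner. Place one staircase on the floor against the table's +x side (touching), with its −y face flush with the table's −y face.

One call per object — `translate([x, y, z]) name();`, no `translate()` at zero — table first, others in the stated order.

table();
translate([0, 0, 775]) open_box();
translate([1301, 0, 0]) staircase();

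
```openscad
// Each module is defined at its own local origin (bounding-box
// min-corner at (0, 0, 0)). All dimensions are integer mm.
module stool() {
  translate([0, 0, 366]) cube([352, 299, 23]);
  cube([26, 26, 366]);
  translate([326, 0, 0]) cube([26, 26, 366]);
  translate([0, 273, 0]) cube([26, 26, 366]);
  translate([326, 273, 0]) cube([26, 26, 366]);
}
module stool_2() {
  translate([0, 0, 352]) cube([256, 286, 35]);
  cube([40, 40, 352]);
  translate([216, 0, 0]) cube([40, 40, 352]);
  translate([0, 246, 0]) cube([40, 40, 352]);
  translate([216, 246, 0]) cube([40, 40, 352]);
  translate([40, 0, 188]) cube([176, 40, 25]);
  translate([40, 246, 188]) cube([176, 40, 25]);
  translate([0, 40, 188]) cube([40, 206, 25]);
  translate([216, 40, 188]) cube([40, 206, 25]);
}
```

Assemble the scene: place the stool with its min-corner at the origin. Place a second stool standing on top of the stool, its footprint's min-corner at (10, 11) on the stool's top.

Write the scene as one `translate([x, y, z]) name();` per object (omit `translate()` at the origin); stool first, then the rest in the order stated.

stool();
translate([10, 11, 389]) stool_2();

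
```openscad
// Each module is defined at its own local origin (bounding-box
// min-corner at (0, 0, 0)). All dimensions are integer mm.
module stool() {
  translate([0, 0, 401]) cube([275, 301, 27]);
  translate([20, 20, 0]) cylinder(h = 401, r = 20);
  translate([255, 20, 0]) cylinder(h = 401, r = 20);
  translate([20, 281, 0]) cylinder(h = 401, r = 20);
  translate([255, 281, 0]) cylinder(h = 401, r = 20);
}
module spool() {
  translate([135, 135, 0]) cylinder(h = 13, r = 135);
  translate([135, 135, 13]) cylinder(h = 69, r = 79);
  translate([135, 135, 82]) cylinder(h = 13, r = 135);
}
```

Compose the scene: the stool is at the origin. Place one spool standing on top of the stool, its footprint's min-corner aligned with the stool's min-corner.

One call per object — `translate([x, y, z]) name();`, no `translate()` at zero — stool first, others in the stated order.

stool();
translate([0, 0, 428]) spool();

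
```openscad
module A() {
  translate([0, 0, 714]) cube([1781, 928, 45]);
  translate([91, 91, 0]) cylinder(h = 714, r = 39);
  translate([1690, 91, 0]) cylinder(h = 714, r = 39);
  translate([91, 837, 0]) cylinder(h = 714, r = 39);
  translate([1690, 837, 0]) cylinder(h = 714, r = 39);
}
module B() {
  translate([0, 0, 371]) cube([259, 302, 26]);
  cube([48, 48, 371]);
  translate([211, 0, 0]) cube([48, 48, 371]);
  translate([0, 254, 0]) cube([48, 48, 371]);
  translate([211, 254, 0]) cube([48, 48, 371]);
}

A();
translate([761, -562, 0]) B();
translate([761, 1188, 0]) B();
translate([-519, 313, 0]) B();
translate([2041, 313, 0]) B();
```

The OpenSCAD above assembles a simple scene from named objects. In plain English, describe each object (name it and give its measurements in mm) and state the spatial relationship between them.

A is a table: top 1781 mm (x) × 928 mm (y), 45 mm thick, upper face at z = 759 mm, on four round legs of 78 mm diameter, each leg's bounding box inset 52 mm from the nearest pair of top edges, running from z = 0 to the bottom of the top.

B is a four-legged stool. The seat is a 259×302×26 mm slab whose top surface is at z = 397 mm; four square legs, each 48×48 mm in cross-section, run from the floor (z = 0) to the underside of the seat, each flush with a corner of the seat.

Four stools sit around the table at the −y, +y, −x, +x sides.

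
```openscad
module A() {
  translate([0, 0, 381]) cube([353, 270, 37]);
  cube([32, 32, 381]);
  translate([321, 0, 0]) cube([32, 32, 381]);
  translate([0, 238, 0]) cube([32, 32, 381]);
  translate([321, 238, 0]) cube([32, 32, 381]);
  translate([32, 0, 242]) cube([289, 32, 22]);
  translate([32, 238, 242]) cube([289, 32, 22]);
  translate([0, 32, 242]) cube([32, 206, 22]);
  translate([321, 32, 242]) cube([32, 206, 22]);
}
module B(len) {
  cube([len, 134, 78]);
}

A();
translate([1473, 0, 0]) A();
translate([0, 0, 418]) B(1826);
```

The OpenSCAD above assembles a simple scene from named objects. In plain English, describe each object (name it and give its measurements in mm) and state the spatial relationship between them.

A is a four-legged stool. The seat is 353×270 mm, 37 mm thick, top at z = 418 mm. It stands on four square legs, each 32×32 mm in cross-section, from z = 0 to the seat underside, each flush with a corner of the seat. Four stretchers, 32 mm wide and 22 mm tall, connect adjacent legs with their undersides at z = 242 mm, each running between the inner faces of the legs it joins and aligned with the legs' outer faces on the other axis.

B is a rectangular beam 1826 mm long (x), 134 mm deep (y), 78 mm thick (z).

The beam spans the tops of two stools placed 1120 mm apart, resting at z = 418 mm.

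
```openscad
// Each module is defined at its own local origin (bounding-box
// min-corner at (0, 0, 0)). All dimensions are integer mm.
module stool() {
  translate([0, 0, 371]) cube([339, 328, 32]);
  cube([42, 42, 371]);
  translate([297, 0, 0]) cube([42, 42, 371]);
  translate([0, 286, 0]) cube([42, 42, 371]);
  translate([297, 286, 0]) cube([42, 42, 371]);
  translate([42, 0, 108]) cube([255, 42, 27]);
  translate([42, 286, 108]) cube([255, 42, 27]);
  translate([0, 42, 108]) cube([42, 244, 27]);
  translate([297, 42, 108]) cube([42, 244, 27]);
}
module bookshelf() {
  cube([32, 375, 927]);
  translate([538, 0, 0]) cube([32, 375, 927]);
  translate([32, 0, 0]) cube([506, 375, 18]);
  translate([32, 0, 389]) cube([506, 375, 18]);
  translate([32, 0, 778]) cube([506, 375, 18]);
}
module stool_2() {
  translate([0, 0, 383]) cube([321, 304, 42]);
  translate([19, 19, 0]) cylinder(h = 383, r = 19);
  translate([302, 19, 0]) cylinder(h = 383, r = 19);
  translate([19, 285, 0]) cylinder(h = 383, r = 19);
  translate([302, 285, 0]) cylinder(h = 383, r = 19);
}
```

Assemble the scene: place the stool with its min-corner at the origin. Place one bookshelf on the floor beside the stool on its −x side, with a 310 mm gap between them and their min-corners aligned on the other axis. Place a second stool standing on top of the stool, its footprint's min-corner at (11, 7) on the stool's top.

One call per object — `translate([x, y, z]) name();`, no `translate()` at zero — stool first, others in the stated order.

stool();
translate([-880, 0, 0]) bookshelf();
translate([11, 7, 403]) stool_2();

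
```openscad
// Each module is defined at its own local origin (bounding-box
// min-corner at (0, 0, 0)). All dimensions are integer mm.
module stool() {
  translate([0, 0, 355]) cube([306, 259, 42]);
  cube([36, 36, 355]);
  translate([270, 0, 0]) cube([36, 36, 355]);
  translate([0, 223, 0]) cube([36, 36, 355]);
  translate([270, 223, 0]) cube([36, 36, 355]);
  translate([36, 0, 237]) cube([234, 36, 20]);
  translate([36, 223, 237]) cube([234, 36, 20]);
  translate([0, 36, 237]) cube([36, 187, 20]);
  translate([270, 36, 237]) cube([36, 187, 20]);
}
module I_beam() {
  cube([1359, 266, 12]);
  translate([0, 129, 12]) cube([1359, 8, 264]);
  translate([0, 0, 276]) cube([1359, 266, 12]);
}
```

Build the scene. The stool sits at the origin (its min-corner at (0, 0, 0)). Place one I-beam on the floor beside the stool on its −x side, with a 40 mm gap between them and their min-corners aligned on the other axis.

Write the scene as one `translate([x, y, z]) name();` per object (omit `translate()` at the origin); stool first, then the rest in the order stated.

stool();
translate([-1399, 0, 0]) I_beam();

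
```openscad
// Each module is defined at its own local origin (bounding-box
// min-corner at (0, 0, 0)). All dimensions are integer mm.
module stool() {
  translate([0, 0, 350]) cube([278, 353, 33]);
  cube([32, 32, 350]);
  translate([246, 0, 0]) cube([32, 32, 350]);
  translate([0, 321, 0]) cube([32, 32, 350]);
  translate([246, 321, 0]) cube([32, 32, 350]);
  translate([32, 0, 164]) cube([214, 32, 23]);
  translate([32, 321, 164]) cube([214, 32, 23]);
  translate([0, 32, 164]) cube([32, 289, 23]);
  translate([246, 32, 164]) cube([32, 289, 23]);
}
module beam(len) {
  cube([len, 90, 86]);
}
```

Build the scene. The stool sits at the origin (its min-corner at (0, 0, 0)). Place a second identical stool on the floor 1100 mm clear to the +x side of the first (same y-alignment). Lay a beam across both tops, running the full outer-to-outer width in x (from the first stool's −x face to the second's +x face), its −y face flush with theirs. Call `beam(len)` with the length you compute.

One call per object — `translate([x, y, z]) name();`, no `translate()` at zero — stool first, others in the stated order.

stool();
translate([1378, 0, 0]) stool();
translate([0, 0, 383]) beam(1656);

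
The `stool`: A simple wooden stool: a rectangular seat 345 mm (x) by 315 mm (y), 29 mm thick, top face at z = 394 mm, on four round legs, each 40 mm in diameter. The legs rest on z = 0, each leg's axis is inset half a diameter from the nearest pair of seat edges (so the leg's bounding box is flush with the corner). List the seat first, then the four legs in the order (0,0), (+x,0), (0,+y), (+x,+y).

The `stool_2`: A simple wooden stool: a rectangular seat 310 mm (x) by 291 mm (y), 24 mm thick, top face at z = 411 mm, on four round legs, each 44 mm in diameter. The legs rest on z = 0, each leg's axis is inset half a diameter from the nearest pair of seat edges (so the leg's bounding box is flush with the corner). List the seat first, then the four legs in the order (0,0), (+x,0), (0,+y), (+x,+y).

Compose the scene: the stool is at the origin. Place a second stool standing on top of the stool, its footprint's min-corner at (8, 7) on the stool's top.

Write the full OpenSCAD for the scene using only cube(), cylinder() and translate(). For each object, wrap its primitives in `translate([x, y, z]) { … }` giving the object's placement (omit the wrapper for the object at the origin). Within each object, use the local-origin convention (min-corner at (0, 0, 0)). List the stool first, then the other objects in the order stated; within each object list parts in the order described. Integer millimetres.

translate([0, 0, 365]) cube([345, 315, 29]);
translate([20, 20, 0]) cylinder(h = 365, r = 20);
translate([325, 20, 0]) cylinder(h = 365, r = 20);
translate([20, 295, 0]) cylinder(h = 365, r = 20);
translate([325, 295, 0]) cylinder(h = 365, r = 20);
translate([8, 7, 394]) {
  translate([0, 0, 387]) cube([310, 291, 24]);
  translate([22, 22, 0]) cylinder(h = 387, r = 22);
  translate([288, 22, 0]) cylinder(h = 387, r = 22);
  translate([22, 269, 0]) cylinder(h = 387, r = 22);
  translate([288, 269, 0]) cylinder(h = 387, r = 22);
}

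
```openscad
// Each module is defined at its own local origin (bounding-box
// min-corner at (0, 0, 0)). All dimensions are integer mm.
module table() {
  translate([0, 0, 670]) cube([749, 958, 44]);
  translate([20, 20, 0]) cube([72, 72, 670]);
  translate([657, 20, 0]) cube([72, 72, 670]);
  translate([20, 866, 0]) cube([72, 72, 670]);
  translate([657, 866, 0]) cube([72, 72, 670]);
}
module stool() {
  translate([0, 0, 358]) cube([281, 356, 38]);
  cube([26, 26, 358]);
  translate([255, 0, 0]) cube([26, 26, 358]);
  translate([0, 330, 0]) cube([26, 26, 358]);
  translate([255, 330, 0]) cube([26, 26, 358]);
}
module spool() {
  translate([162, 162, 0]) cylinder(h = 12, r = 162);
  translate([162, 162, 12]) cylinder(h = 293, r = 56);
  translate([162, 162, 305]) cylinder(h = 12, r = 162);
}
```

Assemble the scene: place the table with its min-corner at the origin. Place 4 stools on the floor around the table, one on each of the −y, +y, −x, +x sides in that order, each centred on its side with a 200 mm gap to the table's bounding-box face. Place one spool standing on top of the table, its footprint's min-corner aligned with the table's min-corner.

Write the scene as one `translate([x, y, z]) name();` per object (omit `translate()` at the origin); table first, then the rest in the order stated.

table();
translate([234, -556, 0]) stool();
translate([234, 1158, 0]) stool();
translate([-481, 301, 0]) stool();
translate([949, 301, 0]) stool();
translate([0, 0, 714]) spool();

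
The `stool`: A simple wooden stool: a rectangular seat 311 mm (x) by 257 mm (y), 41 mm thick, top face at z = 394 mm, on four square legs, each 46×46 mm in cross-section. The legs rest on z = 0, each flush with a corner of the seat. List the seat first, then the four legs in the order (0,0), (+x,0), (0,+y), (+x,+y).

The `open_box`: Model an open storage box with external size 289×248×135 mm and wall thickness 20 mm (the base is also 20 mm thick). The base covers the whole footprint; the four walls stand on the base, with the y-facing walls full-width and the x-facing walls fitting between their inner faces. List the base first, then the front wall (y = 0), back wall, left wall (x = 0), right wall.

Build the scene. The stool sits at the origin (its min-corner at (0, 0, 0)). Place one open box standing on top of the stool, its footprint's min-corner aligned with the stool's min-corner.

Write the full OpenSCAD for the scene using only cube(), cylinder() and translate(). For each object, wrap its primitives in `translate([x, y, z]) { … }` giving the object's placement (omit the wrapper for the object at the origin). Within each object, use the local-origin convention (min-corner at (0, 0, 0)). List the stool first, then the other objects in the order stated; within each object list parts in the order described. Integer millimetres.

translate([0, 0, 353]) cube([311, 257, 41]);
cube([46, 46, 353]);
translate([265, 0, 0]) cube([46, 46, 353]);
translate([0, 211, 0]) cube([46, 46, 353]);
translate([265, 211, 0]) cube([46, 46, 353]);
translate([0, 0, 394]) {
  cube([289, 248, 20]);
  translate([0, 0, 20]) cube([289, 20, 115]);
  translate([0, 228, 20]) cube([289, 20, 115]);
  translate([0, 20, 20]) cube([20, 208, 115]);
  translate([269, 20, 20]) cube([20, 208, 115]);
}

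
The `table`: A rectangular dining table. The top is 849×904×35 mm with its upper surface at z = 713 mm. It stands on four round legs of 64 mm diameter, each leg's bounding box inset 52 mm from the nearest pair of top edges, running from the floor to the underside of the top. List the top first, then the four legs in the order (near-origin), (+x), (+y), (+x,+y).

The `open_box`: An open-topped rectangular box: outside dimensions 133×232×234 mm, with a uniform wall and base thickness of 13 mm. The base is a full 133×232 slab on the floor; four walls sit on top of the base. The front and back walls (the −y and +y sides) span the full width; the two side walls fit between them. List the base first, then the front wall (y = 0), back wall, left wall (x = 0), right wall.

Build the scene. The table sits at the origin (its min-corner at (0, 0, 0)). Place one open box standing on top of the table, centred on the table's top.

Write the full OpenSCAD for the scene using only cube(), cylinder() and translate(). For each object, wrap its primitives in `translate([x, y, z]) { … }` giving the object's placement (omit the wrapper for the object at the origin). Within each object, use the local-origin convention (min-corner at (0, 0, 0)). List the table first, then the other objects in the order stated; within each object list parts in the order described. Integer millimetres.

translate([0, 0, 678]) cube([849, 904, 35]);
translate([84, 84, 0]) cylinder(h = 678, r = 32);
translate([765, 84, 0]) cylinder(h = 678, r = 32);
translate([84, 820, 0]) cylinder(h = 678, r = 32);
translate([765, 820, 0]) cylinder(h = 678, r = 32);
translate([358, 336, 713]) {
  cube([133, 232, 13]);
  translate([0, 0, 13]) cube([133, 13, 221]);
  translate([0, 219, 13]) cube([133, 13, 221]);
  translate([0, 13, 13]) cube([13, 206, 221]);
  translate([120, 13, 13]) cube([13, 206, 221]);
}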